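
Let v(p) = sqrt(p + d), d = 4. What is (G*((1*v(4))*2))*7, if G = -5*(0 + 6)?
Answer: -840*sqrt(2) ≈ -1187.9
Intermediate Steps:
G = -30 (G = -5*6 = -30)
v(p) = sqrt(4 + p) (v(p) = sqrt(p + 4) = sqrt(4 + p))
(G*((1*v(4))*2))*7 = -30*1*sqrt(4 + 4)*2*7 = -30*1*sqrt(8)*2*7 = -30*1*(2*sqrt(2))*2*7 = -30*2*sqrt(2)*2*7 = -120*sqrt(2)*7 = -840*sqrt(2)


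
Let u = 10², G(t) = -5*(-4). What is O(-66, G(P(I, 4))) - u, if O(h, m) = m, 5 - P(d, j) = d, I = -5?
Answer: -80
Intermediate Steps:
P(d, j) = 5 - d
G(t) = 20
u = 100
O(-66, G(P(I, 4))) - u = 20 - 1*100 = 20 - 100 = -80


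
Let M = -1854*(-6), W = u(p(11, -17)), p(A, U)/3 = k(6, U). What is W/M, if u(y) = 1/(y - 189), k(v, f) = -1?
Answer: -1/2135808 ≈ -4.6821e-7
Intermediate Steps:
p(A, U) = -3 (p(A, U) = 3*(-1) = -3)
u(y) = 1/(-189 + y)
W = -1/192 (W = 1/(-189 - 3) = 1/(-192) = -1/192 ≈ -0.0052083)
M = 11124 (M = -618*(-18) = 11124)
W/M = -1/192/11124 = -1/192*1/11124 = -1/2135808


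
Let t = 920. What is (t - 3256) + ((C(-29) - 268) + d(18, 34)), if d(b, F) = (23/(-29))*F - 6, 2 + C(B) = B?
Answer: -77371/29 ≈ -2668.0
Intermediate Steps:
C(B) = -2 + B
d(b, F) = -6 - 23*F/29 (d(b, F) = (23*(-1/29))*F - 6 = -23*F/29 - 6 = -6 - 23*F/29)
(t - 3256) + ((C(-29) - 268) + d(18, 34)) = (920 - 3256) + (((-2 - 29) - 268) + (-6 - 23/29*34)) = -2336 + ((-31 - 268) + (-6 - 782/29)) = -2336 + (-299 - 956/29) = -2336 - 9627/29 = -77371/29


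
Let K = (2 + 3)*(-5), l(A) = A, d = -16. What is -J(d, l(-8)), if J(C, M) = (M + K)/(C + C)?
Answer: -33/32 ≈ -1.0313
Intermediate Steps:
K = -25 (K = 5*(-5) = -25)
J(C, M) = (-25 + M)/(2*C) (J(C, M) = (M - 25)/(C + C) = (-25 + M)/((2*C)) = (-25 + M)*(1/(2*C)) = (-25 + M)/(2*C))
-J(d, l(-8)) = -(-25 - 8)/(2*(-16)) = -(-1)*(-33)/(2*16) = -1*33/32 = -33/32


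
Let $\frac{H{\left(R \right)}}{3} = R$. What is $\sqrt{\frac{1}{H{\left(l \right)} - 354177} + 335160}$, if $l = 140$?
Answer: $\frac{\sqrt{41943268083469083}}{353757} \approx 578.93$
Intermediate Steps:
$H{\left(R \right)} = 3 R$
$\sqrt{\frac{1}{H{\left(l \right)} - 354177} + 335160} = \sqrt{\frac{1}{3 \cdot 140 - 354177} + 335160} = \sqrt{\frac{1}{420 - 354177} + 335160} = \sqrt{\frac{1}{-353757} + 335160} = \sqrt{- \frac{1}{353757} + 335160} = \sqrt{\frac{118565196119}{353757}} = \frac{\sqrt{41943268083469083}}{353757}$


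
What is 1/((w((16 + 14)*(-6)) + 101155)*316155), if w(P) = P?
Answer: 1/31923751125 ≈ 3.1325e-11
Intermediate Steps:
1/((w((16 + 14)*(-6)) + 101155)*316155) = 1/(((16 + 14)*(-6) + 101155)*316155) = (1/316155)/(30*(-6) + 101155) = (1/316155)/(-180 + 101155) = (1/316155)/100975 = (1/100975)*(1/316155) = 1/31923751125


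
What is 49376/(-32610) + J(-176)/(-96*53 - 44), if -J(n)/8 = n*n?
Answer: 978452656/20919315 ≈ 46.773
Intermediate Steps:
J(n) = -8*n**2 (J(n) = -8*n*n = -8*n**2)
49376/(-32610) + J(-176)/(-96*53 - 44) = 49376/(-32610) + (-8*(-176)**2)/(-96*53 - 44) = 49376*(-1/32610) + (-8*30976)/(-5088 - 44) = -24688/16305 - 247808/(-5132) = -24688/16305 - 247808*(-1/5132) = -24688/16305 + 61952/1283 = 978452656/20919315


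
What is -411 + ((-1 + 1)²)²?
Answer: -411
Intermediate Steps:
-411 + ((-1 + 1)²)² = -411 + (0²)² = -411 + 0² = -411 + 0 = -411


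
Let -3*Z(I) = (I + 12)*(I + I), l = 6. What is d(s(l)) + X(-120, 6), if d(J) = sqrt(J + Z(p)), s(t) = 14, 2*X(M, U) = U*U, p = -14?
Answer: 18 + I*sqrt(42)/3 ≈ 18.0 + 2.1602*I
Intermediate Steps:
X(M, U) = U**2/2 (X(M, U) = (U*U)/2 = U**2/2)
Z(I) = -2*I*(12 + I)/3 (Z(I) = -(I + 12)*(I + I)/3 = -(12 + I)*2*I/3 = -2*I*(12 + I)/3)
d(J) = sqrt(-56/3 + J) (d(J) = sqrt(J - 2/3*(-14)*(12 - 14)) = sqrt(J - 2/3*(-14)*(-2)) = sqrt(J - 56/3) = sqrt(-56/3 + J))
d(s(l)) + X(-120, 6) = sqrt(-168 + 9*14)/3 + (1/2)*6**2 = sqrt(-168 + 126)/3 + (1/2)*36 = sqrt(-42)/3 + 18 = (I*sqrt(42))/3 + 18 = I*sqrt(42)/3 + 18 = 18 + I*sqrt(42)/3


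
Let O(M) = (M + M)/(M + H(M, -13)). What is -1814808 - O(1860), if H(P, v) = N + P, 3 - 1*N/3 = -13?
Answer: -284925011/157 ≈ -1.8148e+6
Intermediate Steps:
N = 48 (N = 9 - 3*(-13) = 9 + 39 = 48)
H(P, v) = 48 + P
O(M) = 2*M/(48 + 2*M) (O(M) = (M + M)/(M + (48 + M)) = (2*M)/(48 + 2*M) = 2*M/(48 + 2*M))
-1814808 - O(1860) = -1814808 - 1860/(24 + 1860) = -1814808 - 1860/1884 = -1814808 - 1*155/157 = -1814808 - 155/157 = -284925011/157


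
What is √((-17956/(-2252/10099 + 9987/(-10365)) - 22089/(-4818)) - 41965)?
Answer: I*√118596208248517479540723762/66488770986 ≈ 163.79*I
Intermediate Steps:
√((-17956/(-2252/10099 + 9987/(-10365)) - 22089/(-4818)) - 41965) = √((-17956/(-2252*1/10099 + 9987*(-1/10365)) - 22089*(-1/4818)) - 41965) = √((-17956/(-2252/10099 - 3329/3455) + 7363/1606) - 41965) = √((-17956/(-41400231/34892045) + 7363/1606) - 41965) = √((-17956*(-34892045/41400231) + 7363/1606) - 41965) = √((626521560020/41400231 + 7363/1606) - 41965) = √(1006498455292973/66488770986 - 41965) = √(-1783702819134517/66488770986) = I*√118596208248517479540723762/66488770986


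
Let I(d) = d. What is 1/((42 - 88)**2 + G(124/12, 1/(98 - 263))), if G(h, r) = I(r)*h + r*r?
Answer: 9075/19202132 ≈ 0.00047260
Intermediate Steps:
G(h, r) = r**2 + h*r (G(h, r) = r*h + r*r = h*r + r**2 = r**2 + h*r)
1/((42 - 88)**2 + G(124/12, 1/(98 - 263))) = 1/((42 - 88)**2 + (124/12 + 1/(98 - 263))/(98 - 263)) = 1/((-46)**2 + (124*(1/12) + 1/(-165))/(-165)) = 1/(2116 - (31/3 - 1/165)/165) = 1/(2116 - 1/165*568/55) = 1/(2116 - 568/9075) = 1/(19202132/9075) = 9075/19202132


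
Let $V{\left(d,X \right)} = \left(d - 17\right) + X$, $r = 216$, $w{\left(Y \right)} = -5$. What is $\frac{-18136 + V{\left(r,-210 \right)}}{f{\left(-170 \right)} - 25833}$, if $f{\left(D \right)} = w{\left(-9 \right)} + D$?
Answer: $\frac{18147}{26008} \approx 0.69775$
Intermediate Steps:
$V{\left(d,X \right)} = -17 + X + d$ ($V{\left(d,X \right)} = \left(-17 + d\right) + X = -17 + X + d$)
$f{\left(D \right)} = -5 + D$
$\frac{-18136 + V{\left(r,-210 \right)}}{f{\left(-170 \right)} - 25833} = \frac{-18136 - 11}{\left(-5 - 170\right) - 25833} = \frac{-18136 - 11}{-175 - 25833} = - \frac{18147}{-26008} = \left(-18147\right) \left(- \frac{1}{26008}\right) = \frac{18147}{26008}$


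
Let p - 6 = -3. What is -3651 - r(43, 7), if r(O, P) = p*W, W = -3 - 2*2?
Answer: -3630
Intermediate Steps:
p = 3 (p = 6 - 3 = 3)
W = -7 (W = -3 - 4 = -7)
r(O, P) = -21 (r(O, P) = 3*(-7) = -21)
-3651 - r(43, 7) = -3651 - 1*(-21) = -3651 + 21 = -3630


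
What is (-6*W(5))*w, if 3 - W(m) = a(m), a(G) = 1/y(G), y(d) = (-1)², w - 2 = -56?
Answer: 648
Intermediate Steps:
w = -54 (w = 2 - 56 = -54)
y(d) = 1
a(G) = 1 (a(G) = 1/1 = 1)
W(m) = 2 (W(m) = 3 - 1*1 = 3 - 1 = 2)
(-6*W(5))*w = -6*2*(-54) = -12*(-54) = 648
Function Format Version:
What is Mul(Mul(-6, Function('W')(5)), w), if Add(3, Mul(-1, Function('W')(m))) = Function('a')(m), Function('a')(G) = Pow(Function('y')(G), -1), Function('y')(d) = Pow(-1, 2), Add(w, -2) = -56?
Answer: 648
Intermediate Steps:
w = -54 (w = Add(2, -56) = -54)
Function('y')(d) = 1
Function('a')(G) = 1 (Function('a')(G) = Pow(1, -1) = 1)
Function('W')(m) = 2 (Function('W')(m) = Add(3, Mul(-1, 1)) = Add(3, -1) = 2)
Mul(Mul(-6, Function('W')(5)), w) = Mul(Mul(-6, 2), -54) = Mul(-12, -54) = 648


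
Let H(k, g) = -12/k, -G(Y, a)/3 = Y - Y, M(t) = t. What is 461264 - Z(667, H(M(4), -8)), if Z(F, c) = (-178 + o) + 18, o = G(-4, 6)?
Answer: 461424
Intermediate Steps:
G(Y, a) = 0 (G(Y, a) = -3*(Y - Y) = -3*0 = 0)
o = 0
Z(F, c) = -160 (Z(F, c) = (-178 + 0) + 18 = -178 + 18 = -160)
461264 - Z(667, H(M(4), -8)) = 461264 - 1*(-160) = 461264 + 160 = 461424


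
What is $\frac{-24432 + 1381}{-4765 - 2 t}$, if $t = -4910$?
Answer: $- \frac{23051}{5055} \approx -4.56$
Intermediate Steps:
$\frac{-24432 + 1381}{-4765 - 2 t} = \frac{-24432 + 1381}{-4765 - -9820} = - \frac{23051}{-4765 + 9820} = - \frac{23051}{5055}$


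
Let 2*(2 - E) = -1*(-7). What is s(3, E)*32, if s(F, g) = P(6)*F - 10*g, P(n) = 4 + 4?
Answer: 1248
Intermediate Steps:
P(n) = 8
E = -3/2 (E = 2 - (-1)*(-7)/2 = 2 - ½*7 = 2 - 7/2 = -3/2 ≈ -1.5000)
s(F, g) = -10*g + 8*F (s(F, g) = 8*F - 10*g = -10*g + 8*F)
s(3, E)*32 = (-10*(-3/2) + 8*3)*32 = (15 + 24)*32 = 39*32 = 1248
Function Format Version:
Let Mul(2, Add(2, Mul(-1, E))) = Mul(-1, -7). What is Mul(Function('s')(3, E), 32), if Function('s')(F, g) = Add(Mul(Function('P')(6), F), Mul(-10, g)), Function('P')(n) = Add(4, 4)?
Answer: 1248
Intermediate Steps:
Function('P')(n) = 8
E = Rational(-3, 2) (E = Add(2, Mul(Rational(-1, 2), Mul(-1, -7))) = Add(2, Mul(Rational(-1, 2), 7)) = Add(2, Rational(-7, 2)) = Rational(-3, 2) ≈ -1.5000)
Function('s')(F, g) = Add(Mul(-10, g), Mul(8, F)) (Function('s')(F, g) = Add(Mul(8, F), Mul(-10, g)) = Add(Mul(-10, g), Mul(8, F)))
Mul(Function('s')(3, E), 32) = Mul(Add(Mul(-10, Rational(-3, 2)), Mul(8, 3)), 32) = Mul(Add(15, 24), 32) = Mul(39, 32) = 1248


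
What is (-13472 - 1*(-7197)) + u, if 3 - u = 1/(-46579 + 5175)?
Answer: -259685887/41404 ≈ -6272.0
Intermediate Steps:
u = 124213/41404 (u = 3 - 1/(-46579 + 5175) = 3 - 1/(-41404) = 3 - 1*(-1/41404) = 3 + 1/41404 = 124213/41404 ≈ 3.0000)
(-13472 - 1*(-7197)) + u = (-13472 - 1*(-7197)) + 124213/41404 = (-13472 + 7197) + 124213/41404 = -6275 + 124213/41404 = -259685887/41404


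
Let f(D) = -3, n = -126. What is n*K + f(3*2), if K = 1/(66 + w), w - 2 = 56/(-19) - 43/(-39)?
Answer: -34347/7003 ≈ -4.9046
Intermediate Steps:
w = 115/741 (w = 2 + (56/(-19) - 43/(-39)) = 2 + (56*(-1/19) - 43*(-1/39)) = 2 + (-56/19 + 43/39) = 2 - 1367/741 = 115/741 ≈ 0.15520)
K = 741/49021 (K = 1/(66 + 115/741) = 1/(49021/741) = 741/49021 ≈ 0.015116)
n*K + f(3*2) = -126*741/49021 - 3 = -13338/7003 - 3 = -34347/7003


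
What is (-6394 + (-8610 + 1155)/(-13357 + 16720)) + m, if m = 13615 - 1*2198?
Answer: 5628298/1121 ≈ 5020.8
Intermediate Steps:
m = 11417 (m = 13615 - 2198 = 11417)
(-6394 + (-8610 + 1155)/(-13357 + 16720)) + m = (-6394 + (-8610 + 1155)/(-13357 + 16720)) + 11417 = (-6394 - 7455/3363) + 11417 = (-6394 - 7455*1/3363) + 11417 = (-6394 - 2485/1121) + 11417 = -7170159/1121 + 11417 = 5628298/1121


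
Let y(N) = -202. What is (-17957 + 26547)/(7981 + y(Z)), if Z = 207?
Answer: 8590/7779 ≈ 1.1043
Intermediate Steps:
(-17957 + 26547)/(7981 + y(Z)) = (-17957 + 26547)/(7981 - 202) = 8590/7779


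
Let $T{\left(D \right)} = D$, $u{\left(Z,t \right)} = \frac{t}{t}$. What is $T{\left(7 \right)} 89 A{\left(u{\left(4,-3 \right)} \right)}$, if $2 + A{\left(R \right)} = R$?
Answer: $-623$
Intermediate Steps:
$u{\left(Z,t \right)} = 1$
$A{\left(R \right)} = -2 + R$
$T{\left(7 \right)} 89 A{\left(u{\left(4,-3 \right)} \right)} = 7 \cdot 89 \left(-2 + 1\right) = 623 \left(-1\right) = -623$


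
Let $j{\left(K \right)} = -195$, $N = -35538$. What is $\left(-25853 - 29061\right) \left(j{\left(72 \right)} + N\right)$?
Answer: $1962241962$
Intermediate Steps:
$\left(-25853 - 29061\right) \left(j{\left(72 \right)} + N\right) = \left(-25853 - 29061\right) \left(-195 - 35538\right) = \left(-54914\right) \left(-35733\right) = 1962241962$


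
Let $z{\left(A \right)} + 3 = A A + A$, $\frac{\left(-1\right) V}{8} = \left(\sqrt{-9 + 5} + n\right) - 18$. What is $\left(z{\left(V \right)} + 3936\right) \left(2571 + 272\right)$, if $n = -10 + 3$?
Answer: $124742311 - 18240688 i \approx 1.2474 \cdot 10^{8} - 1.8241 \cdot 10^{7} i$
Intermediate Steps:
$n = -7$
$V = 200 - 16 i$ ($V = - 8 \left(\left(\sqrt{-9 + 5} - 7\right) - 18\right) = - 8 \left(\left(\sqrt{-4} - 7\right) - 18\right) = - 8 \left(\left(2 i - 7\right) - 18\right) = - 8 \left(\left(-7 + 2 i\right) - 18\right) = - 8 \left(-25 + 2 i\right) = 200 - 16 i \approx 200.0 - 16.0 i$)
$z{\left(A \right)} = -3 + A + A^{2}$ ($z{\left(A \right)} = -3 + \left(A A + A\right) = -3 + \left(A^{2} + A\right) = -3 + \left(A + A^{2}\right) = -3 + A + A^{2}$)
$\left(z{\left(V \right)} + 3936\right) \left(2571 + 272\right) = \left(\left(-3 + \left(200 - 16 i\right) + \left(200 - 16 i\right)^{2}\right) + 3936\right) \left(2571 + 272\right) = \left(\left(197 + \left(200 - 16 i\right)^{2} - 16 i\right) + 3936\right) 2843 = \left(4133 + \left(200 - 16 i\right)^{2} - 16 i\right) 2843 = 11750119 - 45488 i + 2843 \left(200 - 16 i\right)^{2}$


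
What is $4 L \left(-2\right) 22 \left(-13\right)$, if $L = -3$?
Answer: $-6864$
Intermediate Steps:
$4 L \left(-2\right) 22 \left(-13\right) = 4 \left(-3\right) \left(-2\right) 22 \left(-13\right) = \left(-12\right) \left(-2\right) 22 \left(-13\right) = 24 \cdot 22 \left(-13\right) = 528 \left(-13\right) = -6864$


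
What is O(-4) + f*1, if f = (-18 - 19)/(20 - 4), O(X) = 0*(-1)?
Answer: -37/16 ≈ -2.3125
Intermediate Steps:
O(X) = 0
f = -37/16 ≈ -2.3125
O(-4) + f*1 = 0 - 37/16*1 = 0 - 37/16 = -37/16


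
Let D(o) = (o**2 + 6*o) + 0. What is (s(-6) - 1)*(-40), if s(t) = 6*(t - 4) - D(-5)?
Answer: 2240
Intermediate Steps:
D(o) = o**2 + 6*o
s(t) = -19 + 6*t (s(t) = 6*(t - 4) - (-5)*(6 - 5) = 6*(-4 + t) - (-5) = (-24 + 6*t) - 1*(-5) = (-24 + 6*t) + 5 = -19 + 6*t)
(s(-6) - 1)*(-40) = ((-19 + 6*(-6)) - 1)*(-40) = ((-19 - 36) - 1)*(-40) = (-55 - 1)*(-40) = -56*(-40) = 2240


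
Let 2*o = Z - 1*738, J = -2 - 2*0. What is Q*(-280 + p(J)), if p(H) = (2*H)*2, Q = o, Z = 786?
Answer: -6912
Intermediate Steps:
J = -2 (J = -2 + 0 = -2)
o = 24 (o = (786 - 1*738)/2 = (786 - 738)/2 = (1/2)*48 = 24)
Q = 24
p(H) = 4*H
Q*(-280 + p(J)) = 24*(-280 + 4*(-2)) = 24*(-280 - 8) = 24*(-288) = -6912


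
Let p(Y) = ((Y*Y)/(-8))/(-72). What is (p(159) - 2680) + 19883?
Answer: 1103801/64 ≈ 17247.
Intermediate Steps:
p(Y) = Y²/576 (p(Y) = (Y²*(-⅛))*(-1/72) = -Y²/8*(-1/72) = Y²/576)
(p(159) - 2680) + 19883 = ((1/576)*159² - 2680) + 19883 = ((1/576)*25281 - 2680) + 19883 = (2809/64 - 2680) + 19883 = -168711/64 + 19883 = 1103801/64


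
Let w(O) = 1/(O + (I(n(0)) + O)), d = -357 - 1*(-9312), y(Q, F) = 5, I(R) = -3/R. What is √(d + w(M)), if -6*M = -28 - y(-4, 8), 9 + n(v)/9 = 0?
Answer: 3*√88360874/298 ≈ 94.631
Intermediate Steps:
n(v) = -81 (n(v) = -81 + 9*0 = -81 + 0 = -81)
M = 11/2 (M = -(-28 - 1*5)/6 = -(-28 - 5)/6 = -⅙*(-33) = 11/2 ≈ 5.5000)
d = 8955 (d = -357 + 9312 = 8955)
w(O) = 1/(1/27 + 2*O) (w(O) = 1/(O + (-3/(-81) + O)) = 1/(O + (-3*(-1/81) + O)) = 1/(O + (1/27 + O)) = 1/(1/27 + 2*O))
√(d + w(M)) = √(8955 + 27/(1 + 54*(11/2))) = √(8955 + 27/(1 + 297)) = √(8955 + 27/298) = √(2668617/298) = 3*√88360874/298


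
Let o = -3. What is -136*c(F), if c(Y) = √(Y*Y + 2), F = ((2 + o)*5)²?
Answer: -136*√627 ≈ -3405.4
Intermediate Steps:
F = 25 (F = ((2 - 3)*5)² = (-1*5)² = (-5)² = 25)
c(Y) = √(2 + Y²) (c(Y) = √(Y² + 2) = √(2 + Y²))
-136*c(F) = -136*√(2 + 25²) = -136*√(2 + 625) = -136*√627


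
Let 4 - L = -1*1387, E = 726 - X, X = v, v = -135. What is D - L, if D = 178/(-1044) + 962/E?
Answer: -208249429/149814 ≈ -1390.1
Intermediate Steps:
X = -135
E = 861 (E = 726 - 1*(-135) = 726 + 135 = 861)
L = 1391 (L = 4 - (-1)*1387 = 4 - 1*(-1387) = 4 + 1387 = 1391)
D = 141845/149814 (D = 178/(-1044) + 962/861 = 178*(-1/1044) + 962*(1/861) = -89/522 + 962/861 = 141845/149814 ≈ 0.94681)
D - L = 141845/149814 - 1*1391 = 141845/149814 - 1391 = -208249429/149814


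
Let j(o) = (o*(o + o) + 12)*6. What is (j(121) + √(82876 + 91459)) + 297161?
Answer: 472925 + √174335 ≈ 4.7334e+5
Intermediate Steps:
j(o) = 72 + 12*o² (j(o) = (o*(2*o) + 12)*6 = (2*o² + 12)*6 = (12 + 2*o²)*6 = 72 + 12*o²)
(j(121) + √(82876 + 91459)) + 297161 = ((72 + 12*121²) + √(82876 + 91459)) + 297161 = ((72 + 12*14641) + √174335) + 297161 = ((72 + 175692) + √174335) + 297161 = (175764 + √174335) + 297161 = 472925 + √174335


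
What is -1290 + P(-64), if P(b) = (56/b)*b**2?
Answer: -4874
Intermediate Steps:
P(b) = 56*b
-1290 + P(-64) = -1290 + 56*(-64) = -1290 - 3584 = -4874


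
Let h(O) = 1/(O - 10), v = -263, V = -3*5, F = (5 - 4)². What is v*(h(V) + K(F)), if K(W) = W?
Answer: -6312/25 ≈ -252.48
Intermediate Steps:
F = 1 (F = 1² = 1)
V = -15
h(O) = 1/(-10 + O)
v*(h(V) + K(F)) = -263*(1/(-10 - 15) + 1) = -263*(1/(-25) + 1) = -263*(-1/25 + 1) = -263*24/25 = -6312/25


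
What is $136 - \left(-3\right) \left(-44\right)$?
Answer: $4$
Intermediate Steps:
$136 - \left(-3\right) \left(-44\right) = 136 - 132 = 4$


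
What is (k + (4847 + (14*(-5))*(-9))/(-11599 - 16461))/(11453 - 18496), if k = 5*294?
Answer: -41242723/197626580 ≈ -0.20869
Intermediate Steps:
k = 1470
(k + (4847 + (14*(-5))*(-9))/(-11599 - 16461))/(11453 - 18496) = (1470 + (4847 + (14*(-5))*(-9))/(-11599 - 16461))/(11453 - 18496) = (1470 + (4847 - 70*(-9))/(-28060))/(-7043) = (1470 + (4847 + 630)*(-1/28060))*(-1/7043) = (1470 + 5477*(-1/28060))*(-1/7043) = (1470 - 5477/28060)*(-1/7043) = (41242723/28060)*(-1/7043) = -41242723/197626580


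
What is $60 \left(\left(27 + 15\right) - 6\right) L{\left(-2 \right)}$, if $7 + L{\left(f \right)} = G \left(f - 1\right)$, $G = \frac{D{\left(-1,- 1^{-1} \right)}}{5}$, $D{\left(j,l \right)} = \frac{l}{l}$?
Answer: $-16416$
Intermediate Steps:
$D{\left(j,l \right)} = 1$
$G = \frac{1}{5}$ ($G = 1 \cdot \frac{1}{5} = \frac{1}{5} \approx 0.2$)
$L{\left(f \right)} = - \frac{36}{5} + \frac{f}{5}$ ($L{\left(f \right)} = -7 + \frac{f - 1}{5} = -7 + \frac{-1 + f}{5} = -7 + \left(- \frac{1}{5} + \frac{f}{5}\right) = - \frac{36}{5} + \frac{f}{5}$)
$60 \left(\left(27 + 15\right) - 6\right) L{\left(-2 \right)} = 60 \left(\left(27 + 15\right) - 6\right) \left(- \frac{36}{5} + \frac{1}{5} \left(-2\right)\right) = 60 \left(42 - 6\right) \left(- \frac{36}{5} - \frac{2}{5}\right) = 60 \cdot 36 \left(- \frac{38}{5}\right) = 2160 \left(- \frac{38}{5}\right) = -16416$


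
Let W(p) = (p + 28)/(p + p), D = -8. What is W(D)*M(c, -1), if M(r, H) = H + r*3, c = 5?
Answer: -35/2 ≈ -17.500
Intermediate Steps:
W(p) = (28 + p)/(2*p) (W(p) = (28 + p)/((2*p)) = (28 + p)*(1/(2*p)) = (28 + p)/(2*p))
M(r, H) = H + 3*r
W(D)*M(c, -1) = ((½)*(28 - 8)/(-8))*(-1 + 3*5) = ((½)*(-⅛)*20)*(-1 + 15) = -5/4*14 = -35/2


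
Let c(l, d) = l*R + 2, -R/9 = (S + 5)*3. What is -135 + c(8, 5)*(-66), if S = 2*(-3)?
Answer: -14523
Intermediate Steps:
S = -6
R = 27 (R = -9*(-6 + 5)*3 = -(-9)*3 = -9*(-3) = 27)
c(l, d) = 2 + 27*l (c(l, d) = l*27 + 2 = 27*l + 2 = 2 + 27*l)
-135 + c(8, 5)*(-66) = -135 + (2 + 27*8)*(-66) = -135 + (2 + 216)*(-66) = -135 + 218*(-66) = -135 - 14388 = -14523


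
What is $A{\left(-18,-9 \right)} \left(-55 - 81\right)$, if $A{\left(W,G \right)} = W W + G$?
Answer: $-42840$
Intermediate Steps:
$A{\left(W,G \right)} = G + W^{2}$ ($A{\left(W,G \right)} = W^{2} + G = G + W^{2}$)
$A{\left(-18,-9 \right)} \left(-55 - 81\right) = \left(-9 + \left(-18\right)^{2}\right) \left(-55 - 81\right) = \left(-9 + 324\right) \left(-136\right) = 315 \left(-136\right) = -42840$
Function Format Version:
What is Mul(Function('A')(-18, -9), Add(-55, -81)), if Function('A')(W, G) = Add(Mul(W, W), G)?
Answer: -42840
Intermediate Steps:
Function('A')(W, G) = Add(G, Pow(W, 2)) (Function('A')(W, G) = Add(Pow(W, 2), G) = Add(G, Pow(W, 2)))
Mul(Function('A')(-18, -9), Add(-55, -81)) = Mul(Add(-9, Pow(-18, 2)), Add(-55, -81)) = Mul(Add(-9, 324), -136) = Mul(315, -136) = -42840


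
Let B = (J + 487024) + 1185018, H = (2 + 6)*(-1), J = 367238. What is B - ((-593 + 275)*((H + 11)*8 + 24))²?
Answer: -230950416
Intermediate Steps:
H = -8 (H = 8*(-1) = -8)
B = 2039280 (B = (367238 + 487024) + 1185018 = 854262 + 1185018 = 2039280)
B - ((-593 + 275)*((H + 11)*8 + 24))² = 2039280 - ((-593 + 275)*((-8 + 11)*8 + 24))² = 2039280 - (-318*(3*8 + 24))² = 2039280 - (-318*(24 + 24))² = 2039280 - (-318*48)² = 2039280 - 1*(-15264)² = 2039280 - 1*232989696 = 2039280 - 232989696 = -230950416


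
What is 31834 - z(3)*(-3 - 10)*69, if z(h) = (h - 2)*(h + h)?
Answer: 37216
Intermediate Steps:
z(h) = 2*h*(-2 + h) (z(h) = (-2 + h)*(2*h) = 2*h*(-2 + h))
31834 - z(3)*(-3 - 10)*69 = 31834 - (2*3*(-2 + 3))*(-3 - 10)*69 = 31834 - (2*3*1)*(-13)*69 = 31834 - 6*(-13)*69 = 31834 - (-78)*69 = 31834 - 1*(-5382) = 31834 + 5382 = 37216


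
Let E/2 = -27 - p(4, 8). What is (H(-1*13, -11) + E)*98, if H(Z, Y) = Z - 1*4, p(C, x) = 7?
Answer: -8330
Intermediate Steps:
H(Z, Y) = -4 + Z (H(Z, Y) = Z - 4 = -4 + Z)
E = -68 (E = 2*(-27 - 1*7) = 2*(-27 - 7) = 2*(-34) = -68)
(H(-1*13, -11) + E)*98 = ((-4 - 1*13) - 68)*98 = ((-4 - 13) - 68)*98 = (-17 - 68)*98 = -85*98 = -8330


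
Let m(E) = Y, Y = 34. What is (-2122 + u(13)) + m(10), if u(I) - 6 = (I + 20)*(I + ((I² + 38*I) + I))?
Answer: 20655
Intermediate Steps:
m(E) = 34
u(I) = 6 + (20 + I)*(I² + 40*I) (u(I) = 6 + (I + 20)*(I + ((I² + 38*I) + I)) = 6 + (20 + I)*(I + (I² + 39*I)) = 6 + (20 + I)*(I² + 40*I))
(-2122 + u(13)) + m(10) = (-2122 + (6 + 13³ + 60*13² + 800*13)) + 34 = (-2122 + (6 + 2197 + 60*169 + 10400)) + 34 = (-2122 + (6 + 2197 + 10140 + 10400)) + 34 = (-2122 + 22743) + 34 = 20621 + 34 = 20655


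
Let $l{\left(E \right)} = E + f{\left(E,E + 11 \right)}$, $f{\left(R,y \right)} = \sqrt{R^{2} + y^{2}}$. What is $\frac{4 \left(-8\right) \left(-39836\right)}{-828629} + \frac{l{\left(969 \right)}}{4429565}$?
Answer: $- \frac{297147047441}{193182421915} + \frac{\sqrt{1899361}}{4429565} \approx -1.5379$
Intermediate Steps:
$l{\left(E \right)} = E + \sqrt{E^{2} + \left(11 + E\right)^{2}}$ ($l{\left(E \right)} = E + \sqrt{E^{2} + \left(E + 11\right)^{2}} = E + \sqrt{E^{2} + \left(11 + E\right)^{2}}$)
$\frac{4 \left(-8\right) \left(-39836\right)}{-828629} + \frac{l{\left(969 \right)}}{4429565} = \frac{4 \left(-8\right) \left(-39836\right)}{-828629} + \frac{969 + \sqrt{969^{2} + \left(11 + 969\right)^{2}}}{4429565} = \left(-32\right) \left(-39836\right) \left(- \frac{1}{828629}\right) + \left(969 + \sqrt{938961 + 980^{2}}\right) \frac{1}{4429565} = 1274752 \left(- \frac{1}{828629}\right) + \left(969 + \sqrt{938961 + 960400}\right) \frac{1}{4429565} = - \frac{1274752}{828629} + \left(969 + \sqrt{1899361}\right) \frac{1}{4429565} = - \frac{1274752}{828629} + \left(\frac{51}{233135} + \frac{\sqrt{1899361}}{4429565}\right) = - \frac{297147047441}{193182421915} + \frac{\sqrt{1899361}}{4429565}$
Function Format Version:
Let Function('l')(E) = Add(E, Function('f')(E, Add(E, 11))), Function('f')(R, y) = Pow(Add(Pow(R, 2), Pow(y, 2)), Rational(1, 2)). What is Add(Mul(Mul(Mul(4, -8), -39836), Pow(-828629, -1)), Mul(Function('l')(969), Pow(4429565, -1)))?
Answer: Add(Rational(-297147047441, 193182421915), Mul(Rational(1, 4429565), Pow(1899361, Rational(1, 2)))) ≈ -1.5379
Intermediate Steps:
Function('l')(E) = Add(E, Pow(Add(Pow(E, 2), Pow(Add(11, E), 2)), Rational(1, 2))) (Function('l')(E) = Add(E, Pow(Add(Pow(E, 2), Pow(Add(E, 11), 2)), Rational(1, 2))) = Add(E, Pow(Add(Pow(E, 2), Pow(Add(11, E), 2)), Rational(1, 2))))
Add(Mul(Mul(Mul(4, -8), -39836), Pow(-828629, -1)), Mul(Function('l')(969), Pow(4429565, -1))) = Add(Mul(Mul(Mul(4, -8), -39836), Pow(-828629, -1)), Mul(Add(969, Pow(Add(Pow(969, 2), Pow(Add(11, 969), 2)), Rational(1, 2))), Pow(4429565, -1))) = Add(Mul(Mul(-32, -39836), Rational(-1, 828629)), Mul(Add(969, Pow(Add(938961, Pow(980, 2)), Rational(1, 2))), Rational(1, 4429565))) = Add(Mul(1274752, Rational(-1, 828629)), Mul(Add(969, Pow(Add(938961, 960400), Rational(1, 2))), Rational(1, 4429565))) = Add(Rational(-1274752, 828629), Mul(Add(969, Pow(1899361, Rational(1, 2))), Rational(1, 4429565))) = Add(Rational(-1274752, 828629), Add(Rational(51, 233135), Mul(Rational(1, 4429565), Pow(1899361, Rational(1, 2))))) = Add(Rational(-297147047441, 193182421915), Mul(Rational(1, 4429565), Pow(1899361, Rational(1, 2))))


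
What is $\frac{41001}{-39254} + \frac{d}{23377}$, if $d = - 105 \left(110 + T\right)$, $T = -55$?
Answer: $- \frac{1185172227}{917640758} \approx -1.2915$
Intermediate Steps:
$d = -5775$ ($d = - 105 \left(110 - 55\right) = \left(-105\right) 55 = -5775$)
$\frac{41001}{-39254} + \frac{d}{23377} = \frac{41001}{-39254} - \frac{5775}{23377} = 41001 \left(- \frac{1}{39254}\right) - \frac{5775}{23377} = - \frac{41001}{39254} - \frac{5775}{23377} = - \frac{1185172227}{917640758}$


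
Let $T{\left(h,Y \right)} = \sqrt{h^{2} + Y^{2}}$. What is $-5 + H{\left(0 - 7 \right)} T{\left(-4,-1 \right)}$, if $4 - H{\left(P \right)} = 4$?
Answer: $-5$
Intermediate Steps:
$H{\left(P \right)} = 0$ ($H{\left(P \right)} = 4 - 4 = 0$)
$T{\left(h,Y \right)} = \sqrt{Y^{2} + h^{2}}$
$-5 + H{\left(0 - 7 \right)} T{\left(-4,-1 \right)} = -5 + 0 \sqrt{\left(-1\right)^{2} + \left(-4\right)^{2}} = -5 + 0 \sqrt{1 + 16} = -5 + 0 \sqrt{17} = -5 + 0 = -5$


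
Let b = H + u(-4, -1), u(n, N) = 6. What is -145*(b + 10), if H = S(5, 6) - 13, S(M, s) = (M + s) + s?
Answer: -2900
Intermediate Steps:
S(M, s) = M + 2*s
H = 4 (H = (5 + 2*6) - 13 = (5 + 12) - 13 = 17 - 13 = 4)
b = 10 (b = 4 + 6 = 10)
-145*(b + 10) = -145*(10 + 10) = -145*20 = -2900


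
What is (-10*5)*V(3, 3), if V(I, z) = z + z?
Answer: -300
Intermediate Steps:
V(I, z) = 2*z
(-10*5)*V(3, 3) = (-10*5)*(2*3) = -50*6 = -300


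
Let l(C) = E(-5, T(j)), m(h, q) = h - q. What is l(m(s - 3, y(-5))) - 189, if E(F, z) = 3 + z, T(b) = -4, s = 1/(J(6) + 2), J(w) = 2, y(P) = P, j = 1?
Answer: -190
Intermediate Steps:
s = ¼ (s = 1/(2 + 2) = 1/4 = ¼ ≈ 0.25000)
l(C) = -1 (l(C) = 3 - 4 = -1)
l(m(s - 3, y(-5))) - 189 = -1 - 189 = -190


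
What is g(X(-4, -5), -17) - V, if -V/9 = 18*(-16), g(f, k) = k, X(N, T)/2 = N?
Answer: -2609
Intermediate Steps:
X(N, T) = 2*N
V = 2592 (V = -162*(-16) = -9*(-288) = 2592)
g(X(-4, -5), -17) - V = -17 - 1*2592 = -17 - 2592 = -2609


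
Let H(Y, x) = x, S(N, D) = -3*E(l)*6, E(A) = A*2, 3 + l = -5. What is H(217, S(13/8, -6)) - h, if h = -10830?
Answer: 11118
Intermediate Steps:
l = -8 (l = -3 - 5 = -8)
E(A) = 2*A
S(N, D) = 288 (S(N, D) = -6*(-8)*6 = -3*(-16)*6 = 48*6 = 288)
H(217, S(13/8, -6)) - h = 288 - 1*(-10830) = 288 + 10830 = 11118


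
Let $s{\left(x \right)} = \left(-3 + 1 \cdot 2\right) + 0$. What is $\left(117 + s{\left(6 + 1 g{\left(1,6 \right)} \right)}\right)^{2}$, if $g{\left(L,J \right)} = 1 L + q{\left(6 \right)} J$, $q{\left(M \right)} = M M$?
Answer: $13456$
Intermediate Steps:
$q{\left(M \right)} = M^{2}$
$g{\left(L,J \right)} = L + 36 J$ ($g{\left(L,J \right)} = 1 L + 6^{2} J = L + 36 J$)
$s{\left(x \right)} = -1$ ($s{\left(x \right)} = \left(-3 + 2\right) + 0 = -1 + 0 = -1$)
$\left(117 + s{\left(6 + 1 g{\left(1,6 \right)} \right)}\right)^{2} = \left(117 - 1\right)^{2} = 116^{2} = 13456$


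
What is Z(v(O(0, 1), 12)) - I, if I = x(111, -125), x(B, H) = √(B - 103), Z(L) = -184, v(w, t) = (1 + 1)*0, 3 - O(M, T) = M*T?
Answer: -184 - 2*√2 ≈ -186.83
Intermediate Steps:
O(M, T) = 3 - M*T
v(w, t) = 0 (v(w, t) = 2*0 = 0)
x(B, H) = √(-103 + B)
I = 2*√2 (I = √(-103 + 111) = √8 = 2*√2 ≈ 2.8284)
Z(v(O(0, 1), 12)) - I = -184 - 2*√2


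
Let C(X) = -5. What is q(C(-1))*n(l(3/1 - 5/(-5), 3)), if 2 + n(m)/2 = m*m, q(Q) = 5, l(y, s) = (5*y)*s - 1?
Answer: 34790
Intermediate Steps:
l(y, s) = -1 + 5*s*y (l(y, s) = 5*s*y - 1 = -1 + 5*s*y)
n(m) = -4 + 2*m² (n(m) = -4 + 2*(m*m) = -4 + 2*m²)
q(C(-1))*n(l(3/1 - 5/(-5), 3)) = 5*(-4 + 2*(-1 + 5*3*(3/1 - 5/(-5)))²) = 5*(-4 + 2*(-1 + 5*3*(3*1 - 5*(-⅕)))²) = 5*(-4 + 2*(-1 + 5*3*(3 + 1))²) = 5*(-4 + 2*(-1 + 5*3*4)²) = 5*(-4 + 2*(-1 + 60)²) = 5*(-4 + 2*59²) = 5*(-4 + 2*3481) = 5*(-4 + 6962) = 5*6958 = 34790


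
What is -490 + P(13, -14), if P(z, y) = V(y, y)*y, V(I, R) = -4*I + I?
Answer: -1078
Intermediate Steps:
V(I, R) = -3*I
P(z, y) = -3*y² (P(z, y) = (-3*y)*y = -3*y²)
-490 + P(13, -14) = -490 - 3*(-14)² = -490 - 3*196 = -490 - 588 = -1078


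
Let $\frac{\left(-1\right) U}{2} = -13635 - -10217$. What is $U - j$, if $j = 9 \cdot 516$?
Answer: $2192$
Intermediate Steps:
$j = 4644$
$U = 6836$ ($U = - 2 \left(-13635 - -10217\right) = - 2 \left(-13635 + 10217\right) = \left(-2\right) \left(-3418\right) = 6836$)
$U - j = 6836 - 4644 = 2192$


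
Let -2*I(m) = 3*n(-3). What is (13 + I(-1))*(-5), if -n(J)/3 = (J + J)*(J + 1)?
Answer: -335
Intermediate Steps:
n(J) = -6*J*(1 + J) (n(J) = -3*(J + J)*(J + 1) = -3*2*J*(1 + J) = -6*J*(1 + J))
I(m) = 54 (I(m) = -3*(-6*(-3)*(1 - 3))/2 = -3*(-6*(-3)*(-2))/2 = -3*(-36)/2 = -½*(-108) = 54)
(13 + I(-1))*(-5) = (13 + 54)*(-5) = 67*(-5) = -335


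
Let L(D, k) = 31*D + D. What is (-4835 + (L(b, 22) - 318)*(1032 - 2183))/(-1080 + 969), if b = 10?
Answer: 2379/37 ≈ 64.297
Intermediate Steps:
L(D, k) = 32*D
(-4835 + (L(b, 22) - 318)*(1032 - 2183))/(-1080 + 969) = (-4835 + (32*10 - 318)*(1032 - 2183))/(-1080 + 969) = (-4835 + (320 - 318)*(-1151))/(-111) = (-4835 + 2*(-1151))*(-1/111) = (-4835 - 2302)*(-1/111) = -7137*(-1/111) = 2379/37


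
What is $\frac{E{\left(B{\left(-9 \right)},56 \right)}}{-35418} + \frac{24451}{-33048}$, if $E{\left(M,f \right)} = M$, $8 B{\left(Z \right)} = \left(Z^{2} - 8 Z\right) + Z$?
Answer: $- \frac{144433397}{195082344} \approx -0.74037$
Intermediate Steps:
$B{\left(Z \right)} = - \frac{7 Z}{8} + \frac{Z^{2}}{8}$ ($B{\left(Z \right)} = \frac{\left(Z^{2} - 8 Z\right) + Z}{8} = \frac{Z^{2} - 7 Z}{8} = - \frac{7 Z}{8} + \frac{Z^{2}}{8}$)
$\frac{E{\left(B{\left(-9 \right)},56 \right)}}{-35418} + \frac{24451}{-33048} = \frac{\frac{1}{8} \left(-9\right) \left(-7 - 9\right)}{-35418} + \frac{24451}{-33048} = \frac{1}{8} \left(-9\right) \left(-16\right) \left(- \frac{1}{35418}\right) + 24451 \left(- \frac{1}{33048}\right) = 18 \left(- \frac{1}{35418}\right) - \frac{24451}{33048} = - \frac{3}{5903} - \frac{24451}{33048} = - \frac{144433397}{195082344}$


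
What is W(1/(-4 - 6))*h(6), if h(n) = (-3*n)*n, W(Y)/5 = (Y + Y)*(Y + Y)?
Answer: -108/5 ≈ -21.600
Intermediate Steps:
W(Y) = 20*Y² (W(Y) = 5*((Y + Y)*(Y + Y)) = 5*((2*Y)*(2*Y)) = 5*(4*Y²) = 20*Y²)
h(n) = -3*n²
W(1/(-4 - 6))*h(6) = (20*(1/(-4 - 6))²)*(-3*6²) = (20*(1/(-10))²)*(-3*36) = (20*(-⅒)²)*(-108) = (20*(1/100))*(-108) = (⅕)*(-108) = -108/5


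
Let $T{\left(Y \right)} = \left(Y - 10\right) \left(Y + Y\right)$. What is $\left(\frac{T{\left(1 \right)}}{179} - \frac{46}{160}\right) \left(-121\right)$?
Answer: $\frac{672397}{14320} \approx 46.955$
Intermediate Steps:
$T{\left(Y \right)} = 2 Y \left(-10 + Y\right)$ ($T{\left(Y \right)} = \left(-10 + Y\right) 2 Y = 2 Y \left(-10 + Y\right)$)
$\left(\frac{T{\left(1 \right)}}{179} - \frac{46}{160}\right) \left(-121\right) = \left(\frac{2 \cdot 1 \left(-10 + 1\right)}{179} - \frac{46}{160}\right) \left(-121\right) = \left(2 \cdot 1 \left(-9\right) \frac{1}{179} - \frac{23}{80}\right) \left(-121\right) = \left(\left(-18\right) \frac{1}{179} - \frac{23}{80}\right) \left(-121\right) = \left(- \frac{18}{179} - \frac{23}{80}\right) \left(-121\right) = \left(- \frac{5557}{14320}\right) \left(-121\right) = \frac{672397}{14320}$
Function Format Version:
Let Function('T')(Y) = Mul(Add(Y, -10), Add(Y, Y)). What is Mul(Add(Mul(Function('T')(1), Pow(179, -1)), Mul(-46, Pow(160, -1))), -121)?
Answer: Rational(672397, 14320) ≈ 46.955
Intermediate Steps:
Function('T')(Y) = Mul(2, Y, Add(-10, Y)) (Function('T')(Y) = Mul(Add(-10, Y), Mul(2, Y)) = Mul(2, Y, Add(-10, Y)))
Mul(Add(Mul(Function('T')(1), Pow(179, -1)), Mul(-46, Pow(160, -1))), -121) = Mul(Add(Mul(Mul(2, 1, Add(-10, 1)), Pow(179, -1)), Mul(-46, Pow(160, -1))), -121) = Mul(Add(Mul(Mul(2, 1, -9), Rational(1, 179)), Mul(-46, Rational(1, 160))), -121) = Mul(Add(Mul(-18, Rational(1, 179)), Rational(-23, 80)), -121) = Mul(Add(Rational(-18, 179), Rational(-23, 80)), -121) = Mul(Rational(-5557, 14320), -121) = Rational(672397, 14320)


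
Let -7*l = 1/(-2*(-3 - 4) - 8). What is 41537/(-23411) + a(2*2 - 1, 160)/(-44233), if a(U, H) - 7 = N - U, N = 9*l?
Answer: -25723526477/14497542682 ≈ -1.7743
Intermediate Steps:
l = -1/42 (l = -1/(7*(-2*(-3 - 4) - 8)) = -1/(7*(-2*(-7) - 8)) = -1/(7*(14 - 8)) = -⅐/6 = -⅐*⅙ = -1/42 ≈ -0.023810)
N = -3/14 (N = 9*(-1/42) = -3/14 ≈ -0.21429)
a(U, H) = 95/14 - U (a(U, H) = 7 + (-3/14 - U) = 95/14 - U)
41537/(-23411) + a(2*2 - 1, 160)/(-44233) = 41537/(-23411) + (95/14 - (2*2 - 1))/(-44233) = 41537*(-1/23411) + (95/14 - (4 - 1))*(-1/44233) = -41537/23411 + (95/14 - 1*3)*(-1/44233) = -41537/23411 + (95/14 - 3)*(-1/44233) = -41537/23411 + (53/14)*(-1/44233) = -41537/23411 - 53/619262 = -25723526477/14497542682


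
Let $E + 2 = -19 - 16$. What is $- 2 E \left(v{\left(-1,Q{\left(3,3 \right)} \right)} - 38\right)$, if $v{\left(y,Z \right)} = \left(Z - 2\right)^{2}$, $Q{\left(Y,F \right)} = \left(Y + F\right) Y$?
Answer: $16132$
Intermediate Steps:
$Q{\left(Y,F \right)} = Y \left(F + Y\right)$ ($Q{\left(Y,F \right)} = \left(F + Y\right) Y = Y \left(F + Y\right)$)
$v{\left(y,Z \right)} = \left(-2 + Z\right)^{2}$
$E = -37$ ($E = -2 - 35 = -37$)
$- 2 E \left(v{\left(-1,Q{\left(3,3 \right)} \right)} - 38\right) = - 2 \left(- 37 \left(\left(-2 + 3 \left(3 + 3\right)\right)^{2} - 38\right)\right) = - 2 \left(- 37 \left(\left(-2 + 3 \cdot 6\right)^{2} - 38\right)\right) = - 2 \left(- 37 \left(\left(-2 + 18\right)^{2} - 38\right)\right) = - 2 \left(- 37 \left(16^{2} - 38\right)\right) = - 2 \left(- 37 \left(256 - 38\right)\right) = - 2 \left(\left(-37\right) 218\right) = \left(-2\right) \left(-8066\right) = 16132$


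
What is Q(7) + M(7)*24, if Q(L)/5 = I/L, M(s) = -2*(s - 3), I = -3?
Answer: -1359/7 ≈ -194.14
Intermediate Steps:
M(s) = 6 - 2*s (M(s) = -2*(-3 + s) = 6 - 2*s)
Q(L) = -15/L (Q(L) = 5*(-3/L) = -15/L)
Q(7) + M(7)*24 = -15/7 + (6 - 2*7)*24 = -15*⅐ + (6 - 14)*24 = -15/7 - 8*24 = -15/7 - 192 = -1359/7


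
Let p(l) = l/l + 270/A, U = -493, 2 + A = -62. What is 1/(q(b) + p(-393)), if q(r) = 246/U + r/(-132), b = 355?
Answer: -520608/3335603 ≈ -0.15608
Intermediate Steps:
A = -64 (A = -2 - 62 = -64)
p(l) = -103/32 (p(l) = l/l + 270/(-64) = 1 + 270*(-1/64) = 1 - 135/32 = -103/32)
q(r) = -246/493 - r/132 (q(r) = 246/(-493) + r/(-132) = 246*(-1/493) + r*(-1/132) = -246/493 - r/132)
1/(q(b) + p(-393)) = 1/((-246/493 - 1/132*355) - 103/32) = 1/((-246/493 - 355/132) - 103/32) = 1/(-207487/65076 - 103/32) = 1/(-3335603/520608) = -520608/3335603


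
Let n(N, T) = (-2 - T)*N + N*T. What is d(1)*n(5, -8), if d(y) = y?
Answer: -10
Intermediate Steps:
n(N, T) = N*T + N*(-2 - T) (n(N, T) = N*(-2 - T) + N*T = N*T + N*(-2 - T))
d(1)*n(5, -8) = 1*(-2*5) = 1*(-10) = -10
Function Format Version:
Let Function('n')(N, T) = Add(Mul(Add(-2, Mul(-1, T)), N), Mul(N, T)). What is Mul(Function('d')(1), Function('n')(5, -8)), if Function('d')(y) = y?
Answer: -10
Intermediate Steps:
Function('n')(N, T) = Add(Mul(N, T), Mul(N, Add(-2, Mul(-1, T)))) (Function('n')(N, T) = Add(Mul(N, Add(-2, Mul(-1, T))), Mul(N, T)) = Add(Mul(N, T), Mul(N, Add(-2, Mul(-1, T)))))
Mul(Function('d')(1), Function('n')(5, -8)) = Mul(1, Mul(-2, 5)) = Mul(1, -10) = -10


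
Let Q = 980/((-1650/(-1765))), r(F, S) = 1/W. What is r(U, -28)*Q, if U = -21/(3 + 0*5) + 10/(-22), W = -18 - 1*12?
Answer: -17297/495 ≈ -34.943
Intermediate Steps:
W = -30 (W = -18 - 12 = -30)
U = -82/11 (U = -21/(3 + 0) + 10*(-1/22) = -21/3 - 5/11 = -21*⅓ - 5/11 = -7 - 5/11 = -82/11 ≈ -7.4545)
r(F, S) = -1/30 (r(F, S) = 1/(-30) = -1/30)
Q = 34594/33 (Q = 980/((-1650*(-1/1765))) = 980/(330/353) = 980*(353/330) = 34594/33 ≈ 1048.3)
r(U, -28)*Q = -1/30*34594/33 = -17297/495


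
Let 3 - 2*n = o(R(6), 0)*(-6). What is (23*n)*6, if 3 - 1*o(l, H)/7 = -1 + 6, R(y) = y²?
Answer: -5589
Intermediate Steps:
o(l, H) = -14 (o(l, H) = 21 - 7*(-1 + 6) = 21 - 7*5 = 21 - 35 = -14)
n = -81/2 (n = 3/2 - (-7)*(-6) = 3/2 - ½*84 = 3/2 - 42 = -81/2 ≈ -40.500)
(23*n)*6 = (23*(-81/2))*6 = -1863/2*6 = -5589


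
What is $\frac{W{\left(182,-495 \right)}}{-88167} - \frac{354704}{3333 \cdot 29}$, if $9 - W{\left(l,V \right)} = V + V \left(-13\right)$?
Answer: $- \frac{10233304967}{2840652573} \approx -3.6024$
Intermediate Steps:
$W{\left(l,V \right)} = 9 + 12 V$ ($W{\left(l,V \right)} = 9 - \left(V + V \left(-13\right)\right) = 9 - \left(V - 13 V\right) = 9 - - 12 V = 9 + 12 V$)
$\frac{W{\left(182,-495 \right)}}{-88167} - \frac{354704}{3333 \cdot 29} = \frac{9 + 12 \left(-495\right)}{-88167} - \frac{354704}{3333 \cdot 29} = \left(9 - 5940\right) \left(- \frac{1}{88167}\right) - \frac{354704}{96657} = \left(-5931\right) \left(- \frac{1}{88167}\right) - \frac{354704}{96657} = \frac{1977}{29389} - \frac{354704}{96657} = - \frac{10233304967}{2840652573}$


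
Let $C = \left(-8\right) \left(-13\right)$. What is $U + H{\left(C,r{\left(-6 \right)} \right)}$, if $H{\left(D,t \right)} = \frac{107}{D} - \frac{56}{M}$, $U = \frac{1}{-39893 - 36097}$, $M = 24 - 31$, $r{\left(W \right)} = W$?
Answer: $\frac{35677253}{3951480} \approx 9.0288$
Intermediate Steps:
$C = 104$
$M = -7$ ($M = 24 - 31 = -7$)
$U = - \frac{1}{75990}$ ($U = \frac{1}{-75990} = - \frac{1}{75990} \approx -1.316 \cdot 10^{-5}$)
$H{\left(D,t \right)} = 8 + \frac{107}{D}$ ($H{\left(D,t \right)} = \frac{107}{D} - \frac{56}{-7} = \frac{107}{D} - -8 = \frac{107}{D} + 8 = 8 + \frac{107}{D}$)
$U + H{\left(C,r{\left(-6 \right)} \right)} = - \frac{1}{75990} + \left(8 + \frac{107}{104}\right) = - \frac{1}{75990} + \frac{939}{104} = \frac{35677253}{3951480}$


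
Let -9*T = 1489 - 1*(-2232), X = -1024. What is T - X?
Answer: 5495/9 ≈ 610.56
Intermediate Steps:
T = -3721/9 (T = -(1489 - 1*(-2232))/9 = -(1489 + 2232)/9 = -⅑*3721 = -3721/9 ≈ -413.44)
T - X = -3721/9 - 1*(-1024) = -3721/9 + 1024 = 5495/9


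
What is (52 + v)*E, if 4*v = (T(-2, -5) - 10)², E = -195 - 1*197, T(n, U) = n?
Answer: -34496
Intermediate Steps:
E = -392 (E = -195 - 197 = -392)
v = 36 (v = (-2 - 10)²/4 = (¼)*(-12)² = (¼)*144 = 36)
(52 + v)*E = (52 + 36)*(-392) = 88*(-392) = -34496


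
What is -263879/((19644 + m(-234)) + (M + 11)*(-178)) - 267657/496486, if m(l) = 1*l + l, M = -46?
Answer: -34453080734/3153430829 ≈ -10.926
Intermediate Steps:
m(l) = 2*l (m(l) = l + l = 2*l)
-263879/((19644 + m(-234)) + (M + 11)*(-178)) - 267657/496486 = -263879/((19644 + 2*(-234)) + (-46 + 11)*(-178)) - 267657/496486 = -263879/((19644 - 468) - 35*(-178)) - 267657*1/496486 = -263879/(19176 + 6230) - 267657/496486 = -263879/25406 - 267657/496486 = -34453080734/3153430829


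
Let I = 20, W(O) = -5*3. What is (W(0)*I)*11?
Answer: -3300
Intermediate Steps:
W(O) = -15
(W(0)*I)*11 = -15*20*11 = -300*11 = -3300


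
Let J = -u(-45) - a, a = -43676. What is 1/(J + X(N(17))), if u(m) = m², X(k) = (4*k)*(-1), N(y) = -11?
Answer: 1/41695 ≈ 2.3984e-5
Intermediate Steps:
X(k) = -4*k
J = 41651 (J = -1*(-45)² - 1*(-43676) = -1*2025 + 43676 = -2025 + 43676 = 41651)
1/(J + X(N(17))) = 1/(41651 - 4*(-11)) = 1/(41651 + 44) = 1/41695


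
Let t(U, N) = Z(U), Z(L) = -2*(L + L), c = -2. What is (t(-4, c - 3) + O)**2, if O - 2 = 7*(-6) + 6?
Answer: 324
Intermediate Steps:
Z(L) = -4*L
t(U, N) = -4*U
O = -34 (O = 2 + (7*(-6) + 6) = 2 + (-42 + 6) = 2 - 36 = -34)
(t(-4, c - 3) + O)**2 = (-4*(-4) - 34)**2 = (16 - 34)**2 = (-18)**2 = 324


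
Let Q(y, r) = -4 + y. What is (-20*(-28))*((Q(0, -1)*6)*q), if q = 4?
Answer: -53760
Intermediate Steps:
(-20*(-28))*((Q(0, -1)*6)*q) = (-20*(-28))*(((-4 + 0)*6)*4) = 560*(-4*6*4) = 560*(-24*4) = 560*(-96) = -53760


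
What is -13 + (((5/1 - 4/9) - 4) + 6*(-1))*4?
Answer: -313/9 ≈ -34.778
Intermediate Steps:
-13 + (((5/1 - 4/9) - 4) + 6*(-1))*4 = -13 + (((5*1 - 4*⅑) - 4) - 6)*4 = -13 + (((5 - 4/9) - 4) - 6)*4 = -13 + ((41/9 - 4) - 6)*4 = -13 + (5/9 - 6)*4 = -13 - 49/9*4 = -13 - 196/9 = -313/9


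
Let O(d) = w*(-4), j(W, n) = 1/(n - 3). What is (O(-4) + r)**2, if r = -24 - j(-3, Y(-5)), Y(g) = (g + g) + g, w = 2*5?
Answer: 1324801/324 ≈ 4088.9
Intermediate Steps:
w = 10
Y(g) = 3*g (Y(g) = 2*g + g = 3*g)
j(W, n) = 1/(-3 + n)
r = -431/18 (r = -24 - 1/(-3 + 3*(-5)) = -24 - 1/(-3 - 15) = -24 - 1/(-18) = -24 - 1*(-1/18) = -24 + 1/18 = -431/18 ≈ -23.944)
O(d) = -40 (O(d) = 10*(-4) = -40)
(O(-4) + r)**2 = (-40 - 431/18)**2 = (-1151/18)**2 = 1324801/324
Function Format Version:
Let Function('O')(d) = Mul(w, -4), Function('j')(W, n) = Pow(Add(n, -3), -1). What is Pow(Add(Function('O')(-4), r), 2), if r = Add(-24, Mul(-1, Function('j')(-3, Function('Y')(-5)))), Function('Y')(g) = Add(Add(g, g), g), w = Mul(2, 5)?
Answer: Rational(1324801, 324) ≈ 4088.9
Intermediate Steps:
w = 10
Function('Y')(g) = Mul(3, g) (Function('Y')(g) = Add(Mul(2, g), g) = Mul(3, g))
Function('j')(W, n) = Pow(Add(-3, n), -1)
r = Rational(-431, 18) (r = Add(-24, Mul(-1, Pow(Add(-3, Mul(3, -5)), -1))) = Add(-24, Mul(-1, Pow(Add(-3, -15), -1))) = Add(-24, Mul(-1, Pow(-18, -1))) = Add(-24, Mul(-1, Rational(-1, 18))) = Add(-24, Rational(1, 18)) = Rational(-431, 18) ≈ -23.944)
Function('O')(d) = -40 (Function('O')(d) = Mul(10, -4) = -40)
Pow(Add(Function('O')(-4), r), 2) = Pow(Add(-40, Rational(-431, 18)), 2) = Pow(Rational(-1151, 18), 2) = Rational(1324801, 324)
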